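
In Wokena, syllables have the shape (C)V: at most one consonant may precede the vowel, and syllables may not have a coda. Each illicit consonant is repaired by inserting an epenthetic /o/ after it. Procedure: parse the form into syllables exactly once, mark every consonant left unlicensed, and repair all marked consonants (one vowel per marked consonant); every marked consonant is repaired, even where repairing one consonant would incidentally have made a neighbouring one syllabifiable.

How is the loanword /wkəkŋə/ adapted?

Under (C)V, the unsyllabifiable consonants are /w/, /k/ (no codas are permitted; onsets are limited to one consonant).
Each unlicensed consonant becomes the onset of a new syllable: /w/ → /wo/, /k/ → /ko/.

wokəkoŋə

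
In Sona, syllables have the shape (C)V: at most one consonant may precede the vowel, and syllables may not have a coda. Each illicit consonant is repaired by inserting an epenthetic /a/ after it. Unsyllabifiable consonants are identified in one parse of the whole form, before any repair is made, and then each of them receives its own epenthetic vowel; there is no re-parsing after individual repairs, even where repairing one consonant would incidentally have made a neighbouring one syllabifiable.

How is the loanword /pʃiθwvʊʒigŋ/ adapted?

Syllabifying with onset maximization leaves /p/, /θ/, /w/, /g/, /ŋ/ stranded (no codas are permitted; onsets are limited to one consonant).
Each unlicensed consonant becomes the onset of a new syllable: /p/ → /pa/, /θ/ → /θa/, /w/ → /wa/, /g/ → /ga/, /ŋ/ → /ŋa/.

paʃiθawavʊʒigaŋa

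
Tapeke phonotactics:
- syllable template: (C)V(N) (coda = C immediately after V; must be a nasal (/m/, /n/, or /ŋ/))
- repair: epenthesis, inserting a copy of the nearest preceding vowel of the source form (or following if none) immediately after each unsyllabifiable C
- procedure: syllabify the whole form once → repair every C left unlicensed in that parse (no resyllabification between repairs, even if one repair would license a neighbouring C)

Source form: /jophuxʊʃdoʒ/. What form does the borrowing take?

Under (C)V(N), the unsyllabifiable consonants are /p/, /ʃ/, /ʒ/ (only a nasal (/m/, /n/, or /ŋ/) is licensed in coda position; onsets are limited to one consonant).
Inserting the epenthetic vowel yields /p/ → /po/, /ʃ/ → /ʃʊ/, /ʒ/ → /ʒo/.

jopohuxʊʃʊdoʒo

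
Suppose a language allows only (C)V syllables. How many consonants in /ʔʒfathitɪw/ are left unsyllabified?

4

Syllabifying with onset maximization leaves /ʔ/, /ʒ/, /t/, /w/ stranded (no codas are permitted; onsets are limited to one consonant).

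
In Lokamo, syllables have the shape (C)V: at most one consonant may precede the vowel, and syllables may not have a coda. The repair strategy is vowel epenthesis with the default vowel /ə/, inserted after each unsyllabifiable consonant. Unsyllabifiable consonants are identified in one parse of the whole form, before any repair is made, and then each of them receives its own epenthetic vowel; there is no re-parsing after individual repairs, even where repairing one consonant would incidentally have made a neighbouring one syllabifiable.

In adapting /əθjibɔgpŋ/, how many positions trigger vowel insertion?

The unsyllabifiable consonants are /θ/, /g/, /p/, /ŋ/; each receives one epenthetic vowel.

4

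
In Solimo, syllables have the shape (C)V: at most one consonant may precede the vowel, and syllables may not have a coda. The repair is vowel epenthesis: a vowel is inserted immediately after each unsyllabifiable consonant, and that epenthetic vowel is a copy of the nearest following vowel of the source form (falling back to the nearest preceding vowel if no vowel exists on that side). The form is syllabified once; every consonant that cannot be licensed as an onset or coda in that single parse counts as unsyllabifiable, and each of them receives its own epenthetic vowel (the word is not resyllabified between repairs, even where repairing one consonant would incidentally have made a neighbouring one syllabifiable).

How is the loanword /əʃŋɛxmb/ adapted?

əʃɛŋɛxɛmɛbɛ

Syllabifying with onset maximization leaves /ʃ/, /x/, /m/, /b/ stranded (no codas are permitted; onsets are limited to one consonant).
Epenthesis after each stranded consonant: /ʃ/ → /ʃɛ/, /x/ → /xɛ/, /m/ → /mɛ/, /b/ → /bɛ/.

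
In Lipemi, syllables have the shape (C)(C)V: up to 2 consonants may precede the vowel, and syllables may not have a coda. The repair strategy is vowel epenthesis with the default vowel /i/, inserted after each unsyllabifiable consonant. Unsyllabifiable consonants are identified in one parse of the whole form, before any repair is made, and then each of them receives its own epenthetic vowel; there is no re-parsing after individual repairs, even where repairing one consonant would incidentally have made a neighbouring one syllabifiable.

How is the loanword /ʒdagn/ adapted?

The consonants /g/, /n/ cannot be parsed into a legal (C)(C)V syllable (no codas are permitted; onsets may contain at most 2 consonants).
Each unlicensed consonant becomes the onset of a new syllable: /g/ → /gi/, /n/ → /ni/.

ʒdagini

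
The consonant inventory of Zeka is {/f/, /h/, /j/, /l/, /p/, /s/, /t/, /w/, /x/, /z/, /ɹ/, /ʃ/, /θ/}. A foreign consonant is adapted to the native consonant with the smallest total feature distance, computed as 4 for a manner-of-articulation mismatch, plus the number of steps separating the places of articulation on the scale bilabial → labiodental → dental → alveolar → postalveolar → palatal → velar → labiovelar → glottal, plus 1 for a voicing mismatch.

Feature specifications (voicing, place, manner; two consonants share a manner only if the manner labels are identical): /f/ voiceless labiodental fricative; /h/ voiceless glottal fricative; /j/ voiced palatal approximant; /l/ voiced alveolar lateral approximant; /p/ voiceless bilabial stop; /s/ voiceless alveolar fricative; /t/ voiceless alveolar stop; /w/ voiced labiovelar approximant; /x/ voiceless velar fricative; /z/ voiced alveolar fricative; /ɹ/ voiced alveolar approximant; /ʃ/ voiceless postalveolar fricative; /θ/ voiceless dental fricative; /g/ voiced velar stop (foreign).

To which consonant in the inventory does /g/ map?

t

/t/ is closest: same manner (stop), place distance 3 (velar→alveolar), voicing differs (+1); total 4. Next closest is /j/ at distance 5.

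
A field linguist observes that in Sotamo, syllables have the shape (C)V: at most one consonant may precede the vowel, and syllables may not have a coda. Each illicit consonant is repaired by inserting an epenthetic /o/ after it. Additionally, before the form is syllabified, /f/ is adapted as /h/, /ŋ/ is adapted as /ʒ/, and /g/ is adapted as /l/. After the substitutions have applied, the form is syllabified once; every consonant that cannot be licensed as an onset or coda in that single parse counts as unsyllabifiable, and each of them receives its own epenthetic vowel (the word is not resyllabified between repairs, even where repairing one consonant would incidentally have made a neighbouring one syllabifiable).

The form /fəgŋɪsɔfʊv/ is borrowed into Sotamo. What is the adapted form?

həloʒɪsɔhʊvo

Substitution: /f/ → /h/, /g/ → /l/, /ŋ/ → /ʒ/, giving /həlʒɪsɔhʊv/.
The consonants /l/, /v/ cannot be parsed into a legal (C)V syllable (no codas are permitted; onsets are limited to one consonant).
Epenthesis after each stranded consonant: /l/ → /lo/, /v/ → /vo/.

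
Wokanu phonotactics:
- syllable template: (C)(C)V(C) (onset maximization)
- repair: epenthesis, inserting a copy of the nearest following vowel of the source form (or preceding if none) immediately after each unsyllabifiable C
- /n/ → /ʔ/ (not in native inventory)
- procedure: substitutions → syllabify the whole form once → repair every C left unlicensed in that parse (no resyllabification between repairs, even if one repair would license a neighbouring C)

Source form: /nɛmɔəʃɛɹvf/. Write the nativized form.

Substitution: /n/ → /ʔ/, giving /ʔɛmɔəʃɛɹvf/.
Syllabifying with onset maximization leaves /v/, /f/ stranded (at most one coda consonant is licensed; onsets may contain at most 2 consonants).
Inserting the epenthetic vowel yields /v/ → /vɛ/, /f/ → /fɛ/.

ʔɛmɔəʃɛɹvɛfɛ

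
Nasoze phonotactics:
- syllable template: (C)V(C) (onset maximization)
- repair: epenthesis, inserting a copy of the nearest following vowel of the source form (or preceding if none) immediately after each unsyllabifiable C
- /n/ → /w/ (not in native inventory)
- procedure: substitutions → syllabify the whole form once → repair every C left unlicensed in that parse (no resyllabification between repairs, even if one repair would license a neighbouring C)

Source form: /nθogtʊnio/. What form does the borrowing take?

Substitution: /n/ → /w/, giving /wθogtʊwio/.
The consonants /w/ cannot be parsed into a legal (C)V(C) syllable (at most one coda consonant is licensed; onsets are limited to one consonant).
Epenthesis after each stranded consonant: /w/ → /wo/.

woθogtʊwio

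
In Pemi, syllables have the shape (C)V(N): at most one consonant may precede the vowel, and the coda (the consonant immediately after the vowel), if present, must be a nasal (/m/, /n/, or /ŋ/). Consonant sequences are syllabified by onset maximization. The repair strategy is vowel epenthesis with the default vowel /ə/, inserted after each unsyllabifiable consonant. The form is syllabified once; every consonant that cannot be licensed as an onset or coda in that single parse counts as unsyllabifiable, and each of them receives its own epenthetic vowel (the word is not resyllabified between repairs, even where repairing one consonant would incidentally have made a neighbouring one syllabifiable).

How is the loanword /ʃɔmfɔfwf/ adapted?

Syllabifying with onset maximization leaves /f/, /w/, /f/ stranded (only a nasal (/m/, /n/, or /ŋ/) is licensed in coda position; onsets are limited to one consonant).
Epenthesis after each stranded consonant: /f/ → /fə/, /w/ → /wə/, /f/ → /fə/.

ʃɔmfɔfəwəfə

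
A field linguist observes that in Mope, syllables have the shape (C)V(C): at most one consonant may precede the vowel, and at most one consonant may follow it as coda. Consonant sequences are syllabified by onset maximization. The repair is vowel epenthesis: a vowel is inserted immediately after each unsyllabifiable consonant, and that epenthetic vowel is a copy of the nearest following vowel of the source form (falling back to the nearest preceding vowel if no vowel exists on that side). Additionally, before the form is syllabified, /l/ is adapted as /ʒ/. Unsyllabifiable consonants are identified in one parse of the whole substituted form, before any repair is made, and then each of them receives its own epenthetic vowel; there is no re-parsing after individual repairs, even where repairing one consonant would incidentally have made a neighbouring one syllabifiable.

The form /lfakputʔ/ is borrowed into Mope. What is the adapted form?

ʒafakputʔu

Substitution: /l/ → /ʒ/, giving /ʒfakputʔ/.
Syllabifying with onset maximization leaves /ʒ/, /ʔ/ stranded (at most one coda consonant is licensed; onsets are limited to one consonant).
Inserting the epenthetic vowel yields /ʒ/ → /ʒa/, /ʔ/ → /ʔu/.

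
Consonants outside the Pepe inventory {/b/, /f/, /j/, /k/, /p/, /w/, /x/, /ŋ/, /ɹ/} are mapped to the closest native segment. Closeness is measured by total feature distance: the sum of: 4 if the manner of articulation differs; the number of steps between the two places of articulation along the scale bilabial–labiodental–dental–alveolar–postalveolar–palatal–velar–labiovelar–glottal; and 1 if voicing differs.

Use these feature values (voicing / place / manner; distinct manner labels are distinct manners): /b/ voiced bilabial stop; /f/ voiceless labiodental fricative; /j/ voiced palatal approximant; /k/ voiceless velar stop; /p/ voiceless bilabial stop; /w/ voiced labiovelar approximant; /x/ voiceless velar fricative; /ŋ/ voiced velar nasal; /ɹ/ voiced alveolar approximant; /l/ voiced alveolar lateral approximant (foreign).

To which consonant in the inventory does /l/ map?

ɹ

/ɹ/ is closest: manner differs (lateral approximant→approximant, +4), place distance 0 (alveolar→alveolar), same voicing; total 4. Next closest is /j/ at distance 6.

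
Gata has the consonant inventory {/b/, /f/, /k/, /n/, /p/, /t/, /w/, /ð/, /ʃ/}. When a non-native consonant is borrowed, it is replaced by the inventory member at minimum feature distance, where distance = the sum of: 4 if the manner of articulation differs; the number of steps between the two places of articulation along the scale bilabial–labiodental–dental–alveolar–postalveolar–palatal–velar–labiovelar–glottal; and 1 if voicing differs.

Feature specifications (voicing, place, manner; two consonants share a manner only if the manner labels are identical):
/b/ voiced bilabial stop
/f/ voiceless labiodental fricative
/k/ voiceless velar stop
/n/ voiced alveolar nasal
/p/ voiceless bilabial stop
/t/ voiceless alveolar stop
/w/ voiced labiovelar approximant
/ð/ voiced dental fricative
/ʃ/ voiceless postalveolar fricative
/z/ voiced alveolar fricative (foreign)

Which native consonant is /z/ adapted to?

/ð/ is closest: same manner (fricative), place distance 1 (alveolar→dental), same voicing; total 1. Next closest is /ʃ/ at distance 2.

ð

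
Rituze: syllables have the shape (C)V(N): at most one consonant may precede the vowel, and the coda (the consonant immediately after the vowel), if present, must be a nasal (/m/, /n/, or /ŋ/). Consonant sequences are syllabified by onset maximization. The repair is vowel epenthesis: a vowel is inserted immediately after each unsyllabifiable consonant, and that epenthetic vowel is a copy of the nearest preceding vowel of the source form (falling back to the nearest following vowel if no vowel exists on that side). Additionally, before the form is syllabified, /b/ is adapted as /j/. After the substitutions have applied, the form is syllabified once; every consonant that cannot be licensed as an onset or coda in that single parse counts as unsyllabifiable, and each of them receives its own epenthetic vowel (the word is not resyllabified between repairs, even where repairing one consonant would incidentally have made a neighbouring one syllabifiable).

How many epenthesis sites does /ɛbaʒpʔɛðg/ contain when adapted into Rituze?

4

After substitution the input is /ɛjaʒpʔɛðg/.
The unsyllabifiable consonants are /ʒ/, /p/, /ð/, /g/; each receives one epenthetic vowel.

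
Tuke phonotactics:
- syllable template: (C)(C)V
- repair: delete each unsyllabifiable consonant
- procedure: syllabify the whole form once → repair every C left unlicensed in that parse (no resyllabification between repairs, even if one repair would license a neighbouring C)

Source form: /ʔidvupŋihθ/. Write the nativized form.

ʔidvupŋi

Syllabifying with onset maximization leaves /h/, /θ/ stranded (no codas are permitted; onsets may contain at most 2 consonants).
Deleting the stranded consonants removes /h/, /θ/.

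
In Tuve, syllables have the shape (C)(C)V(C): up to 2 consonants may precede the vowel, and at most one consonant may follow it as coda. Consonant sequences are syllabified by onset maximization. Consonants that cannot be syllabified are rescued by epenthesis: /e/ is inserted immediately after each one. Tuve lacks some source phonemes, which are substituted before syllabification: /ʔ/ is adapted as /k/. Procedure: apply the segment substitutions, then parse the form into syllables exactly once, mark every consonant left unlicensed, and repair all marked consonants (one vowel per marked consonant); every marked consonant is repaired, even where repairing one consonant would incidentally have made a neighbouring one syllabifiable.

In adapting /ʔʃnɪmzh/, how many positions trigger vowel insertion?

After substitution the input is /kʃnɪmzh/.
The unsyllabifiable consonants are /k/, /z/, /h/; each receives one epenthetic vowel.

3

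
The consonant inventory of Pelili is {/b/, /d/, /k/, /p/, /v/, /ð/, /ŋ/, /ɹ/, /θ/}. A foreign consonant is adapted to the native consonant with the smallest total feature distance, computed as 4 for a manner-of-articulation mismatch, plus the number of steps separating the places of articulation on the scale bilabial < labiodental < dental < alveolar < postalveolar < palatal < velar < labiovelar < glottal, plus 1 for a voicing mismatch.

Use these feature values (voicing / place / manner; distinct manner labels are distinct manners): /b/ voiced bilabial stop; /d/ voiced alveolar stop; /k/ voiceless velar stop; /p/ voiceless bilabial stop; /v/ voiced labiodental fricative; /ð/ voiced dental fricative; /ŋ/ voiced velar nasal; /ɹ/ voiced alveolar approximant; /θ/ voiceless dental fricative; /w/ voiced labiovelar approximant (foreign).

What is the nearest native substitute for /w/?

ɹ

/ɹ/ is closest: same manner (approximant), place distance 4 (labiovelar→alveolar), same voicing; total 4. Next closest is /ŋ/ at distance 5.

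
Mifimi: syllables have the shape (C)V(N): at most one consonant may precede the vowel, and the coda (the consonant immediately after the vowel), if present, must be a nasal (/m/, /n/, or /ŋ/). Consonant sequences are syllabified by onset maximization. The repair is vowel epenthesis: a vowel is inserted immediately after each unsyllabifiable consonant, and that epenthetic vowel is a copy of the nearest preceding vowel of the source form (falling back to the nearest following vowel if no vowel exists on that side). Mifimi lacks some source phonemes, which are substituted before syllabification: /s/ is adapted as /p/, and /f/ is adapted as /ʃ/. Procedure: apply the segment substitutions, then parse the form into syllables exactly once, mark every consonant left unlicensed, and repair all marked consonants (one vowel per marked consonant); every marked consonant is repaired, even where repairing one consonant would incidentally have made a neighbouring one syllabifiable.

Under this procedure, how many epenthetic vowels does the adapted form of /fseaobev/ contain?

After substitution the input is /ʃpeaobev/.
The unsyllabifiable consonants are /ʃ/, /v/; each receives one epenthetic vowel.

2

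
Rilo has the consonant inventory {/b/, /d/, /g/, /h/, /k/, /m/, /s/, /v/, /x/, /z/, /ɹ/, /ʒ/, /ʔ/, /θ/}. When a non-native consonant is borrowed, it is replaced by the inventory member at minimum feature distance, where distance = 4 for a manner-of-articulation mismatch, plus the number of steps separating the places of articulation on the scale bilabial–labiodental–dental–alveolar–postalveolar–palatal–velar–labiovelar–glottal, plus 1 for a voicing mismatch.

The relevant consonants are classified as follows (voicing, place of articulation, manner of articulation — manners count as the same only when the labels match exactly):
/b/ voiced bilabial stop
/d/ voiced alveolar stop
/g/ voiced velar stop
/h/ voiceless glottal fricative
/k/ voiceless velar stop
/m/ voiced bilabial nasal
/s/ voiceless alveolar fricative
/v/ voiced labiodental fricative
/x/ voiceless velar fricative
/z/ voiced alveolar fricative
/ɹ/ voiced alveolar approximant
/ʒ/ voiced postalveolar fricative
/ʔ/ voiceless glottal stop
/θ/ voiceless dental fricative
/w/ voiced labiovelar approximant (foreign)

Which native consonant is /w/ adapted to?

/ɹ/ is closest: same manner (approximant), place distance 4 (labiovelar→alveolar), same voicing; total 4. Next closest is /g/ at distance 5.

ɹ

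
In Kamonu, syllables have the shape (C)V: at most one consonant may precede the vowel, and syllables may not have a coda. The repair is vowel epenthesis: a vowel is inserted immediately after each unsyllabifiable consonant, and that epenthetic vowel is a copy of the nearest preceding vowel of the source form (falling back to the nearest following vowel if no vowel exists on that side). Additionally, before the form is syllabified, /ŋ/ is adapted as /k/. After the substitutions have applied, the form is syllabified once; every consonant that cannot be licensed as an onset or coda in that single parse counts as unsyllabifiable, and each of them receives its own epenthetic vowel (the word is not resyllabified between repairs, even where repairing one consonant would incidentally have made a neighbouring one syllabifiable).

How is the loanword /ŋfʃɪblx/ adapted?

kɪfɪʃɪbɪlɪxɪ

Substitution: /ŋ/ → /k/, giving /kfʃɪblx/.
Under (C)V, the unsyllabifiable consonants are /k/, /f/, /b/, /l/, /x/ (no codas are permitted; onsets are limited to one consonant).
Epenthesis after each stranded consonant: /k/ → /kɪ/, /f/ → /fɪ/, /b/ → /bɪ/, /l/ → /lɪ/, /x/ → /xɪ/.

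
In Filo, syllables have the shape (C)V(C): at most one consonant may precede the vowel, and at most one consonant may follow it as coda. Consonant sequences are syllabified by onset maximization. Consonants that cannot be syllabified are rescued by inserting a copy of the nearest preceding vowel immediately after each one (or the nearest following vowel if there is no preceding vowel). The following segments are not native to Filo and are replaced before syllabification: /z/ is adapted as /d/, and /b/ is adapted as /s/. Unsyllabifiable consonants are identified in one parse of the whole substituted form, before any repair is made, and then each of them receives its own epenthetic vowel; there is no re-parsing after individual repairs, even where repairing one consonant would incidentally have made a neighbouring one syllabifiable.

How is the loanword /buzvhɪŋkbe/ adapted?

sudvuhɪŋkɪse

Substitution: /b/ → /s/, /z/ → /d/, giving /sudvhɪŋkse/.
Syllabifying with onset maximization leaves /v/, /k/ stranded (at most one coda consonant is licensed; onsets are limited to one consonant).
Epenthesis after each stranded consonant: /v/ → /vu/, /k/ → /kɪ/.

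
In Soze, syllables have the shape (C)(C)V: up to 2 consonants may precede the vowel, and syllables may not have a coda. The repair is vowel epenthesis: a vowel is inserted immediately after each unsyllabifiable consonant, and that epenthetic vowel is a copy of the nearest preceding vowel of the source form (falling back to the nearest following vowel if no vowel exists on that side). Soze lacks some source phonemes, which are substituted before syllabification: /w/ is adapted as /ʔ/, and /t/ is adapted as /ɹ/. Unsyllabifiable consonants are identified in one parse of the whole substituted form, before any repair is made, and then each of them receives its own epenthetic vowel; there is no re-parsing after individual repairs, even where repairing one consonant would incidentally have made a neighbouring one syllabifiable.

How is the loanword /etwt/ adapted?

Substitution: /t/ → /ɹ/, /w/ → /ʔ/, giving /eɹʔɹ/.
The consonants /ɹ/, /ʔ/, /ɹ/ cannot be parsed into a legal (C)(C)V syllable (no codas are permitted; onsets may contain at most 2 consonants).
Inserting the epenthetic vowel yields /ɹ/ → /ɹe/, /ʔ/ → /ʔe/, /ɹ/ → /ɹe/.

eɹeʔeɹe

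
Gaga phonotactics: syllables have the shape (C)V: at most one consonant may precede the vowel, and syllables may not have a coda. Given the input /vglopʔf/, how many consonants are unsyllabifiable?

Under (C)V, the unsyllabifiable consonants are /v/, /g/, /p/, /ʔ/, /f/ (no codas are permitted; onsets are limited to one consonant).

5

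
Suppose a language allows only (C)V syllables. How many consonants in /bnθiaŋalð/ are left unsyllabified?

The consonants /b/, /n/, /l/, /ð/ cannot be parsed into a legal (C)V syllable (no codas are permitted; onsets are limited to one consonant).

4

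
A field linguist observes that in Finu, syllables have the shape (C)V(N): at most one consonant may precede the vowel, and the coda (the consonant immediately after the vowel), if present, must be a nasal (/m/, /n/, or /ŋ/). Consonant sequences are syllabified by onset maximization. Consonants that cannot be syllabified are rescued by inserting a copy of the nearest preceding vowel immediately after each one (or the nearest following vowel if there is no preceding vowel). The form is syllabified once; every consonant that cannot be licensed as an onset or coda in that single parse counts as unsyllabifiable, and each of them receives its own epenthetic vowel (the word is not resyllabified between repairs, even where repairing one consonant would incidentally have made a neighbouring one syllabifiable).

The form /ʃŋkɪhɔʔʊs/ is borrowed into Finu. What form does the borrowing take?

The consonants /ʃ/, /ŋ/, /s/ cannot be parsed into a legal (C)V(N) syllable (only a nasal (/m/, /n/, or /ŋ/) is licensed in coda position; onsets are limited to one consonant).
Inserting the epenthetic vowel yields /ʃ/ → /ʃɪ/, /ŋ/ → /ŋɪ/, /s/ → /sʊ/.

ʃɪŋɪkɪhɔʔʊsʊ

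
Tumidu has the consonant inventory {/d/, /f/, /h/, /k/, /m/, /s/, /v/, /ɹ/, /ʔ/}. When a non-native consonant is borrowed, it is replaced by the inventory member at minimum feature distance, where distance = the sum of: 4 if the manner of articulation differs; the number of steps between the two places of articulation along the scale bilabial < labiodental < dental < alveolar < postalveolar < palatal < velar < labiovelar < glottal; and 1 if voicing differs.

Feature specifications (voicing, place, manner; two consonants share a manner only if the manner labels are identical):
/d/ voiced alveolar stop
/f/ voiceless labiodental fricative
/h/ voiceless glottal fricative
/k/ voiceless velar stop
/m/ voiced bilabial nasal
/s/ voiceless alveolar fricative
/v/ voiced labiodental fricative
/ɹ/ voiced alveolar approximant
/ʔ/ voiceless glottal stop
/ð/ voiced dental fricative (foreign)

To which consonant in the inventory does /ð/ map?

/v/ is closest: same manner (fricative), place distance 1 (dental→labiodental), same voicing; total 1. Next closest is /f/ at distance 2.

v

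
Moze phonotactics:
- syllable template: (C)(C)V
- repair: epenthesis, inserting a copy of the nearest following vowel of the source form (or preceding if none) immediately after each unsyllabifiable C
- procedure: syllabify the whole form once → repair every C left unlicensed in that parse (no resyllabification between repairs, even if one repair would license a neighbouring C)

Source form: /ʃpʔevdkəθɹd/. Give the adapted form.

Syllabifying with onset maximization leaves /ʃ/, /v/, /θ/, /ɹ/, /d/ stranded (no codas are permitted; onsets may contain at most 2 consonants).
Epenthesis after each stranded consonant: /ʃ/ → /ʃe/, /v/ → /və/, /θ/ → /θə/, /ɹ/ → /ɹə/, /d/ → /də/.

ʃepʔevədkəθəɹədə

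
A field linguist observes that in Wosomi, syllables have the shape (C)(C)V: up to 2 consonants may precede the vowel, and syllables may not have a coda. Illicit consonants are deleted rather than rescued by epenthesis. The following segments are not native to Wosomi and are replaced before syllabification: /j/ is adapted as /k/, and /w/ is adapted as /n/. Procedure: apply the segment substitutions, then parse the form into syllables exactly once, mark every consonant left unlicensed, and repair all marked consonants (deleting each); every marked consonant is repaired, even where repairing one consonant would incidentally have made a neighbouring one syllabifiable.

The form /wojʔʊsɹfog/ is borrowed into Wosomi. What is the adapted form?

Substitution: /w/ → /n/, /j/ → /k/, giving /nokʔʊsɹfog/.
Under (C)(C)V, the unsyllabifiable consonants are /s/, /g/ (no codas are permitted; onsets may contain at most 2 consonants).
Deletion applies to /s/, /g/.

nokʔʊɹfo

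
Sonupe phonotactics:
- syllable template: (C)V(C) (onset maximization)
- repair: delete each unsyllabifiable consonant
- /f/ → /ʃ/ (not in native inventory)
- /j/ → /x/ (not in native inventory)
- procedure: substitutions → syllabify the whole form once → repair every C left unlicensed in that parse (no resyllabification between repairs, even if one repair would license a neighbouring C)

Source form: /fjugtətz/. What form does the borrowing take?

xugtət

Substitution: /f/ → /ʃ/, /j/ → /x/, giving /ʃxugtətz/.
Syllabifying with onset maximization leaves /ʃ/, /z/ stranded (at most one coda consonant is licensed; onsets are limited to one consonant).
Each unlicensed consonant is deleted: /ʃ/, /z/.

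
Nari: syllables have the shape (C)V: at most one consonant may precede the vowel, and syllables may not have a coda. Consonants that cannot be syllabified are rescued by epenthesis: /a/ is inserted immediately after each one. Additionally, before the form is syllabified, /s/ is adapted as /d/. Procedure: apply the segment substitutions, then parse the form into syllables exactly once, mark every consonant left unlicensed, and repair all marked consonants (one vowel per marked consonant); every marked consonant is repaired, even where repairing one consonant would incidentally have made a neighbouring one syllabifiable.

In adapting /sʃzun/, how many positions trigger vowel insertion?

After substitution the input is /dʃzun/.
The unsyllabifiable consonants are /d/, /ʃ/, /n/; each receives one epenthetic vowel.

3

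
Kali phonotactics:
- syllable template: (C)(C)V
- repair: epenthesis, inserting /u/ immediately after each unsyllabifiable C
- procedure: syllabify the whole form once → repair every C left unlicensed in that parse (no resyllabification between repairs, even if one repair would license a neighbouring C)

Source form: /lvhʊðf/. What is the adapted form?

Under (C)(C)V, the unsyllabifiable consonants are /l/, /ð/, /f/ (no codas are permitted; onsets may contain at most 2 consonants).
Inserting the epenthetic vowel yields /l/ → /lu/, /ð/ → /ðu/, /f/ → /fu/.

luvhʊðufu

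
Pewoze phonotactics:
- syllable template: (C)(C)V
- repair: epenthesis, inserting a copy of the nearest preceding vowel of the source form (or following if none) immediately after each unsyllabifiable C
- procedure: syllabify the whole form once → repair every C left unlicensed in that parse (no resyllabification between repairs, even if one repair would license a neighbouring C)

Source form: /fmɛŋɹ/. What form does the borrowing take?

fmɛŋɛɹɛ

Syllabifying with onset maximization leaves /ŋ/, /ɹ/ stranded (no codas are permitted; onsets may contain at most 2 consonants).
Each unlicensed consonant becomes the onset of a new syllable: /ŋ/ → /ŋɛ/, /ɹ/ → /ɹɛ/.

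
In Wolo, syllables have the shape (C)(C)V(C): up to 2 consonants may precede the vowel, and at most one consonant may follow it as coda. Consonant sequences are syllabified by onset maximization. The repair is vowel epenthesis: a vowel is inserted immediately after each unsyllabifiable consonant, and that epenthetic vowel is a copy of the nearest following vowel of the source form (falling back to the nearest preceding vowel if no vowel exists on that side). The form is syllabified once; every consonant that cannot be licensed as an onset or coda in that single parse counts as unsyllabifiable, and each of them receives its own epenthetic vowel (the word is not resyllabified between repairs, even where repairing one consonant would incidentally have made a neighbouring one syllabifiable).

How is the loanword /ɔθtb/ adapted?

ɔθtɔbɔ

Syllabifying with onset maximization leaves /t/, /b/ stranded (at most one coda consonant is licensed; onsets may contain at most 2 consonants).
Epenthesis after each stranded consonant: /t/ → /tɔ/, /b/ → /bɔ/.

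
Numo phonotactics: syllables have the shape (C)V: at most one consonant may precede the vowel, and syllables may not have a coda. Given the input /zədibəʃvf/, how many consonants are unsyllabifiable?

3

Syllabifying with onset maximization leaves /ʃ/, /v/, /f/ stranded (no codas are permitted; onsets are limited to one consonant).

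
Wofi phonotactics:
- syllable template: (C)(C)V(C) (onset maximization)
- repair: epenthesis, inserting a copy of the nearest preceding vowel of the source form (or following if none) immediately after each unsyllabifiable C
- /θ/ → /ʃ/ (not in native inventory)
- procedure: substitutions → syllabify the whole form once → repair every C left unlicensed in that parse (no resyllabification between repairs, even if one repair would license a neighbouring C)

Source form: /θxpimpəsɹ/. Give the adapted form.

ʃixpimpəsɹə

Substitution: /θ/ → /ʃ/, giving /ʃxpimpəsɹ/.
The consonants /ʃ/, /ɹ/ cannot be parsed into a legal (C)(C)V(C) syllable (at most one coda consonant is licensed; onsets may contain at most 2 consonants).
Inserting the epenthetic vowel yields /ʃ/ → /ʃi/, /ɹ/ → /ɹə/.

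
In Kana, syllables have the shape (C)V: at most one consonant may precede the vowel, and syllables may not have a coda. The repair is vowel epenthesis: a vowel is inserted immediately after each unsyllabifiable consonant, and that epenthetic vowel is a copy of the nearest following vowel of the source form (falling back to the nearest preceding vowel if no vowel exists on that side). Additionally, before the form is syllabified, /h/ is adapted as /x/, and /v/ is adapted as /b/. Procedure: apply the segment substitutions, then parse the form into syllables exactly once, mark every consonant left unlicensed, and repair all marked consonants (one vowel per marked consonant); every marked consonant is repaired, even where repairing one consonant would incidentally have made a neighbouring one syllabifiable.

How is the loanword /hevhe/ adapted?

xebexe

Substitution: /h/ → /x/, /v/ → /b/, giving /xebxe/.
Under (C)V, the unsyllabifiable consonants are /b/ (no codas are permitted; onsets are limited to one consonant).
Each unlicensed consonant becomes the onset of a new syllable: /b/ → /be/.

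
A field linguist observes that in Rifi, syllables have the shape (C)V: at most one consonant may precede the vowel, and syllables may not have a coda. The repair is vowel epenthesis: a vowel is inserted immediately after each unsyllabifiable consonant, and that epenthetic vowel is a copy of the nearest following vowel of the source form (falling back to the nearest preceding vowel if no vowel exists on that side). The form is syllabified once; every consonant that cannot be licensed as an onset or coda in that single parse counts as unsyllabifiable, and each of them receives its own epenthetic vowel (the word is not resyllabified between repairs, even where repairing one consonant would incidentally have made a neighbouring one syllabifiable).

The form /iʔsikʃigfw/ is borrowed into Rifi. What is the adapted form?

iʔisikiʃigifiwi

The consonants /ʔ/, /k/, /g/, /f/, /w/ cannot be parsed into a legal (C)V syllable (no codas are permitted; onsets are limited to one consonant).
Epenthesis after each stranded consonant: /ʔ/ → /ʔi/, /k/ → /ki/, /g/ → /gi/, /f/ → /fi/, /w/ → /wi/.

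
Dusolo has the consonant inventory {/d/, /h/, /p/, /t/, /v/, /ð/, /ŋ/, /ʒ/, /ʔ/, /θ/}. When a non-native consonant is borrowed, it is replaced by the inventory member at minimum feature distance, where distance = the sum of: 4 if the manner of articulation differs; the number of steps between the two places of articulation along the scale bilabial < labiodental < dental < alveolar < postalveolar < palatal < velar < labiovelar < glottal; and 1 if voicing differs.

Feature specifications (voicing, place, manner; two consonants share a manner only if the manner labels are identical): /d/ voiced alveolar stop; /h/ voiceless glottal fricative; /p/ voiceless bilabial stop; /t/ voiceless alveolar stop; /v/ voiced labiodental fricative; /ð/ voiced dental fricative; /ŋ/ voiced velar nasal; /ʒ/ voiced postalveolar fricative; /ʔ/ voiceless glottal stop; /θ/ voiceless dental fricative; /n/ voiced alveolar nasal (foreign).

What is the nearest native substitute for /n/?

/ŋ/ is closest: same manner (nasal), place distance 3 (alveolar→velar), same voicing; total 3. Next closest is /d/ at distance 4.

ŋ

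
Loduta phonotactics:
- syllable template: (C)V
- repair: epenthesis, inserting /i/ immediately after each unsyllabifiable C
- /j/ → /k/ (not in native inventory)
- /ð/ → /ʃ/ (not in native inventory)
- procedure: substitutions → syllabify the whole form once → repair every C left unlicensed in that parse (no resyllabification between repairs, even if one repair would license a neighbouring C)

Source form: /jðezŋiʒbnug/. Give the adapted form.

kiʃeziŋiʒibinugi

Substitution: /j/ → /k/, /ð/ → /ʃ/, giving /kʃezŋiʒbnug/.
The consonants /k/, /z/, /ʒ/, /b/, /g/ cannot be parsed into a legal (C)V syllable (no codas are permitted; onsets are limited to one consonant).
Epenthesis after each stranded consonant: /k/ → /ki/, /z/ → /zi/, /ʒ/ → /ʒi/, /b/ → /bi/, /g/ → /gi/.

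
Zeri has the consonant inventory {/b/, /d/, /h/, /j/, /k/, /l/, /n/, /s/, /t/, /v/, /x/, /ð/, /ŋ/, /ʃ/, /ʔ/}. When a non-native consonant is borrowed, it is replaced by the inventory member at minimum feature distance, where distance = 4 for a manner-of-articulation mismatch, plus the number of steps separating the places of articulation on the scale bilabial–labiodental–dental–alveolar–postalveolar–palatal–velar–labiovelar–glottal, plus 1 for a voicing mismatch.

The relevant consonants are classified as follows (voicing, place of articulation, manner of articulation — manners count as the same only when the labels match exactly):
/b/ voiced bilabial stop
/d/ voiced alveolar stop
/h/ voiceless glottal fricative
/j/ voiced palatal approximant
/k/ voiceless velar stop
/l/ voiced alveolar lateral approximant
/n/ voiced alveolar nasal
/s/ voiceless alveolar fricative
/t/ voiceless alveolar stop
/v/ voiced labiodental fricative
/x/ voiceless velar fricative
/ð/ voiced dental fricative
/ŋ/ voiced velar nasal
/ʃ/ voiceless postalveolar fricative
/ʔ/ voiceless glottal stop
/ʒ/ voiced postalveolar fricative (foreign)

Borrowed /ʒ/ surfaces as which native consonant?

/ʃ/ is closest: same manner (fricative), place distance 0 (postalveolar→postalveolar), voicing differs (+1); total 1. Next closest is /s/ at distance 2.

ʃ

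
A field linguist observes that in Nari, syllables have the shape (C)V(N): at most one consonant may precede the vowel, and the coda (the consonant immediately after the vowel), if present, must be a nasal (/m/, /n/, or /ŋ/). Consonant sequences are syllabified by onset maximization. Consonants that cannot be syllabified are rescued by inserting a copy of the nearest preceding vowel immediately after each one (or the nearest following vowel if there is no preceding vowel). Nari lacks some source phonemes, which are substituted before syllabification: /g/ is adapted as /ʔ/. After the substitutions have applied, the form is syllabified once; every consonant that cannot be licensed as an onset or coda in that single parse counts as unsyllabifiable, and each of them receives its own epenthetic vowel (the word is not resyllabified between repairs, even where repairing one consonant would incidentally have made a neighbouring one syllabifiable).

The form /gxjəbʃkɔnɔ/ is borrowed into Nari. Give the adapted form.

Substitution: /g/ → /ʔ/, giving /ʔxjəbʃkɔnɔ/.
Syllabifying with onset maximization leaves /ʔ/, /x/, /b/, /ʃ/ stranded (only a nasal (/m/, /n/, or /ŋ/) is licensed in coda position; onsets are limited to one consonant).
Epenthesis after each stranded consonant: /ʔ/ → /ʔə/, /x/ → /xə/, /b/ → /bə/, /ʃ/ → /ʃə/.

ʔəxəjəbəʃəkɔnɔ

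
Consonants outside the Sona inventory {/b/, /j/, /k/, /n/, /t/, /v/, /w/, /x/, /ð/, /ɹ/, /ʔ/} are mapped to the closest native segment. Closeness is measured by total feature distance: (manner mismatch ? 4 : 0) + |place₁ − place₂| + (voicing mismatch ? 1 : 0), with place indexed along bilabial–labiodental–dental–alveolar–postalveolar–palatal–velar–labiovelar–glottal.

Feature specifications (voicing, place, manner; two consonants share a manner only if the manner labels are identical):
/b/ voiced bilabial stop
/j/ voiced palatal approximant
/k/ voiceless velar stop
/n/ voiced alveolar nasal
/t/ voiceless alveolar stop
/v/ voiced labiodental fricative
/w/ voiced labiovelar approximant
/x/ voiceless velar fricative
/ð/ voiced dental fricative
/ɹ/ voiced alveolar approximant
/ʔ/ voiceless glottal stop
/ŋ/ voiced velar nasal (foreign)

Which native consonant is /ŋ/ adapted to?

/n/ is closest: same manner (nasal), place distance 3 (velar→alveolar), same voicing; total 3. Next closest is /j/ at distance 5.

n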